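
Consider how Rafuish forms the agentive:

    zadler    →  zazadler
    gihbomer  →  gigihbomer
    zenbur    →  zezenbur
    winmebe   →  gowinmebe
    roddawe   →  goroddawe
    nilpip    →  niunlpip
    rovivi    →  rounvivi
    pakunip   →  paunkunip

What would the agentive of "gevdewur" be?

gegevdewur

zadler and winmebe both have last vowel 'e' yet inflect differently (zazadler, gowinmebe), so the last vowel is not what conditions the rule; the final letter is.
"gevdewur" ends in -r. The stems ending in -r (zadler → zazadler, gihbomer → gigihbomer, zenbur → zezenbur) repeat the first consonant+vowel as a prefix.
So gevdewur → gegevdewur.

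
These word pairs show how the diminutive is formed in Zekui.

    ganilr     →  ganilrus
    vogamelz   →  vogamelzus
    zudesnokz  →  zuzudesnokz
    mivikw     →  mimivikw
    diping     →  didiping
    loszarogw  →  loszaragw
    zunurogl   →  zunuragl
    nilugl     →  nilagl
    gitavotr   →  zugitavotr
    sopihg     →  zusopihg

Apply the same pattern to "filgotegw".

filgotagw

vogamelz and zudesnokz both end in -z yet inflect differently (vogamelzus, zuzudesnokz), so the final letter is not what conditions the rule; the second-to-last letter is.
"filgotegw" has second-to-last letter 'g'. The stems whose second-to-last letter is 'g' (loszarogw → loszaragw, zunurogl → zunuragl, nilugl → nilagl) change the last vowel to 'a'.
The other patterns: stems whose second-to-last letter is 'l' add -us; stems whose second-to-last letter is 'k' or 'n' repeat the first consonant+vowel as a prefix; stems whose second-to-last letter is 'h' or 't' add the prefix zu-.
So filgotegw → filgotagw.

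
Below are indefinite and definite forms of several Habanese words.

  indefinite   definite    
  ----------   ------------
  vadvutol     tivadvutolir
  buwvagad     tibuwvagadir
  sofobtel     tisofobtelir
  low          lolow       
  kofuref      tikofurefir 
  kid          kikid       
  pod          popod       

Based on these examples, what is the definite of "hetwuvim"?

"hetwuvim" has 3 vowels. The stems with 3 vowels (kofuref → tikofurefir, buwvagad → tibuwvagadir, sofobtel → tisofobtelir) add ti- … -ir around the stem.
So hetwuvim → tihetwuvimir.

tihetwuvimir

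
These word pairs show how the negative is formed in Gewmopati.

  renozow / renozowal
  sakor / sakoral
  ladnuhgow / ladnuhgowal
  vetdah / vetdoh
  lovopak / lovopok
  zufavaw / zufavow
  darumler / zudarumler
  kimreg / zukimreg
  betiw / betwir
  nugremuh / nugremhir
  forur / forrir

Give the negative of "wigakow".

wigakowal

renozow and zufavaw both end in -w yet inflect differently (renozowal, zufavow), so the final letter is not what conditions the rule; the last vowel is.
"wigakow" has last vowel 'o'. The stems whose last vowel is 'o' (renozow → renozowal, sakor → sakoral, ladnuhgow → ladnuhgowal) add -al.
So wigakow → wigakowal.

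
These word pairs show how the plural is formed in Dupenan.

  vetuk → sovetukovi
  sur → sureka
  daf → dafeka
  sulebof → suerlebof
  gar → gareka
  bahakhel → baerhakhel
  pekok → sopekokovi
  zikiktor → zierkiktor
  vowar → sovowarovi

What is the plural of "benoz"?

"benoz" has 2 vowels. The stems with 2 vowels (vowar → sovowarovi, vetuk → sovetukovi, pekok → sopekokovi) add so- … -ovi around the stem.
The other patterns: stems with 1 vowel add -eka; stems with 3 vowels insert -er- after the first vowel.
So benoz → sobenozovi.

sobenozovi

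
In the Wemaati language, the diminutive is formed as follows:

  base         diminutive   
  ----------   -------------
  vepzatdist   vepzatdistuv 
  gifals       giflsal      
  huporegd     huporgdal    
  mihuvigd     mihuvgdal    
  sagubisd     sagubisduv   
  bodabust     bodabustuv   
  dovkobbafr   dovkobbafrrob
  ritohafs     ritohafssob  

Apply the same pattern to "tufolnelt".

sagubisd and huporegd both end in -d yet inflect differently (sagubisduv, huporgdal), so the final letter is not what conditions the rule; the second-to-last letter is.
"tufolnelt" has second-to-last letter 'l'. The one such stem in the data (gifals → giflsal) deletes the last vowel and adds -al (as do huporegd, mihuvigd), so the same rule applies.
The other patterns: stems whose second-to-last letter is 's' add -uv; stems whose second-to-last letter is 'f' double the final consonant and add -ob.
So tufolnelt → tufolnltal.

tufolnltal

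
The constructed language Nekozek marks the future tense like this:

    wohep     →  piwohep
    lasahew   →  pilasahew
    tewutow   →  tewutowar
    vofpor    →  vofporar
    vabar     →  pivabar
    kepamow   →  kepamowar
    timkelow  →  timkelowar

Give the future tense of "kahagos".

"kahagos" has last vowel 'o'. The stems whose last vowel is 'o' (vofpor → vofporar, kepamow → kepamowar, timkelow → timkelowar) add -ar.
The other pattern: stems whose last vowel is 'a' or 'e' add the prefix pi-.
So kahagos → kahagosar.

kahagosar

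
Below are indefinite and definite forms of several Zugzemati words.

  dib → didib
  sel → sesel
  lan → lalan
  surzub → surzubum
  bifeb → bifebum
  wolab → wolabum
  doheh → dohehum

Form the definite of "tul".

dib and surzub both end in -b yet inflect differently (didib, surzubum), so the final letter is not what conditions the rule; the number of vowels is.
"tul" has 1 vowel. The stems with 1 vowel (dib → didib, sel → sesel, lan → lalan) repeat the first consonant+vowel as a prefix.
The other pattern: stems with 2 vowels add -um.
So tul → tutul.

tutul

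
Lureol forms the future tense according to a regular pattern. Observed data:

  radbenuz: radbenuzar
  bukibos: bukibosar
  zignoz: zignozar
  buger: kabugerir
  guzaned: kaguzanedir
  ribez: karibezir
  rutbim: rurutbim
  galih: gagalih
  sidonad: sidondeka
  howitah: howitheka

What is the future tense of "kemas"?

radbenuz and ribez both end in -z yet inflect differently (radbenuzar, karibezir), so the final letter is not what conditions the rule; the last vowel is.
"kemas" has last vowel 'a'. The stems whose last vowel is 'a' (sidonad → sidondeka, howitah → howitheka) delete the last vowel and add -eka.
The other patterns: stems whose last vowel is 'o' or 'u' add -ar; stems whose last vowel is 'e' add ka- … -ir around the stem; stems whose last vowel is 'i' repeat the first consonant+vowel as a prefix.
So kemas → kemseka.

kemseka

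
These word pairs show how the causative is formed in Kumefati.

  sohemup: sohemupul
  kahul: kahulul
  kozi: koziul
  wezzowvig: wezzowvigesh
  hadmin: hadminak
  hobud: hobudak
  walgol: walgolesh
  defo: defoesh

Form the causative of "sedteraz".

"sedteraz" begins with s-. The one such stem in the data (sohemup → sohemupul) adds -ul, so the same rule applies.
So sedteraz → sedterazul.

sedterazul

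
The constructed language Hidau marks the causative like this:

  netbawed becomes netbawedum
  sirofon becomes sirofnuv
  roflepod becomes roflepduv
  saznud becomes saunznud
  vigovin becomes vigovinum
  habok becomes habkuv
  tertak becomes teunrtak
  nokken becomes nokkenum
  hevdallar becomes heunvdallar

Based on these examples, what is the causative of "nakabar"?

naunkabar

"nakabar" has last vowel 'a'. The stems whose last vowel is 'a' (tertak → teunrtak, hevdallar → heunvdallar) insert -un- after the first vowel.
So nakabar → naunkabar.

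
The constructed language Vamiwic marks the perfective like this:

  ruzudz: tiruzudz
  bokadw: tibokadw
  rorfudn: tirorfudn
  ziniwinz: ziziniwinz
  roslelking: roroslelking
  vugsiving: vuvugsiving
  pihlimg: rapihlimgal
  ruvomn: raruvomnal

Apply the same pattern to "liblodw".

tiliblodw

"liblodw" has second-to-last letter 'd'. The stems whose second-to-last letter is 'd' (ruzudz → tiruzudz, bokadw → tibokadw, rorfudn → tirorfudn) add the prefix ti-.
The other patterns: stems whose second-to-last letter is 'n' repeat the first consonant+vowel as a prefix; stems whose second-to-last letter is 'm' add ra- … -al around the stem.
So liblodw → tiliblodw.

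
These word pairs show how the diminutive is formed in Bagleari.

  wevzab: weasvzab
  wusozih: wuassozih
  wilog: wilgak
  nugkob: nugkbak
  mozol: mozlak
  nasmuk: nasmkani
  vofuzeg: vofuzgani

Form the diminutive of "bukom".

"bukom" has last vowel 'o'. The stems whose last vowel is 'o' (wilog → wilgak, nugkob → nugkbak, mozol → mozlak) delete the last vowel and add -ak.
The other patterns: stems whose last vowel is 'a' or 'i' insert -as- after the first vowel; stems whose last vowel is 'e' or 'u' delete the last vowel and add -ani.
So bukom → bukmak.

bukmak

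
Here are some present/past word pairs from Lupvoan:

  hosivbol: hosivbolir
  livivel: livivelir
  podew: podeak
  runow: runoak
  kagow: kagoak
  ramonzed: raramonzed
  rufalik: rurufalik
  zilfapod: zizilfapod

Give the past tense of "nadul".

"nadul" ends in -l. The stems ending in -l (hosivbol → hosivbolir, livivel → livivelir) add -ir.
So nadul → nadulir.

nadulir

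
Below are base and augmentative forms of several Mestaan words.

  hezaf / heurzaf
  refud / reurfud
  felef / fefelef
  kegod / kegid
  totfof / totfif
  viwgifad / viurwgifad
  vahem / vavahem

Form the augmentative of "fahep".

fafahep

felef and totfof both end in -f yet inflect differently (fefelef, totfif), so the final letter is not what conditions the rule; the last vowel is.
"fahep" has last vowel 'e'. The stems whose last vowel is 'e' (felef → fefelef, vahem → vavahem) repeat the first consonant+vowel as a prefix.
The other patterns: stems whose last vowel is 'o' change the last vowel to 'i'; stems whose last vowel is 'a' or 'u' insert -ur- after the first vowel.
So fahep → fafahep.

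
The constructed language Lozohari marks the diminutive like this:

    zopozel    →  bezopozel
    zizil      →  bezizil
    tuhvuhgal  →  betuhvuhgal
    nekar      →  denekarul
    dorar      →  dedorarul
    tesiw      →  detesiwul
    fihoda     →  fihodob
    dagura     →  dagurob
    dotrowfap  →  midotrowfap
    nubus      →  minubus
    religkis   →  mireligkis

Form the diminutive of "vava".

tuhvuhgal and nekar both have last vowel 'a' yet inflect differently (betuhvuhgal, denekarul), so the last vowel is not what conditions the rule; the final letter is.
"vava" ends in -a. The stems ending in -a (fihoda → fihodob, dagura → dagurob) drop the final letter and add -ob.
So vava → vavob.

vavob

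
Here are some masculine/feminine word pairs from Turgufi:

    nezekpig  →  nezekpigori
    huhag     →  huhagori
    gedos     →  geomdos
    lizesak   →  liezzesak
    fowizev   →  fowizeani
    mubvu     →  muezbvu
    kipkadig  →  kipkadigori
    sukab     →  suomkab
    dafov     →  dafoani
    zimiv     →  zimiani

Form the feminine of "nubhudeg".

huhag and lizesak both have last vowel 'a' yet inflect differently (huhagori, liezzesak), so the last vowel is not what conditions the rule; the final letter is.
"nubhudeg" ends in -g. The stems ending in -g (kipkadig → kipkadigori, huhag → huhagori, nezekpig → nezekpigori) add -ori.
The other patterns: stems ending in -k or -u insert -ez- after the first vowel; stems ending in -v drop the final letter and add -ani; stems ending in -b or -s insert -om- after the first vowel.
So nubhudeg → nubhudegori.

nubhudegori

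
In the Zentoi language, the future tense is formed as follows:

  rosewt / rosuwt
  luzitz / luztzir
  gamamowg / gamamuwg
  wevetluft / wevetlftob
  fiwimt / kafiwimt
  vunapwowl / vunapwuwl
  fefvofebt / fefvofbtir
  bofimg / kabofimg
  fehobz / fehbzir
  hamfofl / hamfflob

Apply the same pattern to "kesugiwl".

kesuguwl

wevetluft and fiwimt both end in -t yet inflect differently (wevetlftob, kafiwimt), so the final letter is not what conditions the rule; the second-to-last letter is.
"kesugiwl" has second-to-last letter 'w'. The stems whose second-to-last letter is 'w' (gamamowg → gamamuwg, vunapwowl → vunapwuwl, rosewt → rosuwt) change the last vowel to 'u'.
The other patterns: stems whose second-to-last letter is 'f' delete the last vowel and add -ob; stems whose second-to-last letter is 'm' add the prefix ka-; stems whose second-to-last letter is 'b' or 't' delete the last vowel and add -ir.
So kesugiwl → kesuguwl.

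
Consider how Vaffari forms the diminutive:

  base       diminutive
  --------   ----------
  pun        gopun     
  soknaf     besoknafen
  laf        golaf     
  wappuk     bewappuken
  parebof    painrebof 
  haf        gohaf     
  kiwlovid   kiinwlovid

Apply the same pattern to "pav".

gopav

haf and soknaf both end in -f yet inflect differently (gohaf, besoknafen), so the final letter is not what conditions the rule; the number of vowels is.
"pav" has 1 vowel. The stems with 1 vowel (haf → gohaf, pun → gopun, laf → golaf) add the prefix go-.
So pav → gopav.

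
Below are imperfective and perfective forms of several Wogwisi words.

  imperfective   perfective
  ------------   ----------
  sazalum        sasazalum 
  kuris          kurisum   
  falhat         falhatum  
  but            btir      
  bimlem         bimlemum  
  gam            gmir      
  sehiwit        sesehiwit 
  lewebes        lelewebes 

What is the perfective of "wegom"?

gam and bimlem both end in -m yet inflect differently (gmir, bimlemum), so the final letter is not what conditions the rule; the number of vowels is.
"wegom" has 2 vowels. The stems with 2 vowels (bimlem → bimlemum, falhat → falhatum, kuris → kurisum) add -um.
The other patterns: stems with 1 vowel delete the last vowel and add -ir; stems with 3 vowels repeat the first consonant+vowel as a prefix.
So wegom → wegomum.

wegomum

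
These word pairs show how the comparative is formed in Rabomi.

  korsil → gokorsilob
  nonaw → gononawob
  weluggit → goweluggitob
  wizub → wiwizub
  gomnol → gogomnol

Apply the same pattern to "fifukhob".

"fifukhob" has last vowel 'o'. The one such stem in the data (gomnol → gogomnol) repeats the first consonant+vowel as a prefix (as does wizub), so the same rule applies.
So fifukhob → fififukhob.

fififukhob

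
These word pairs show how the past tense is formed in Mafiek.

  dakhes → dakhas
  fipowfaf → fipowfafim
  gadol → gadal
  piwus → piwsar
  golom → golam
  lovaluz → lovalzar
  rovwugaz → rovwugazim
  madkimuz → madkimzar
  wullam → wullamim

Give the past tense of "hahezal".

rovwugaz and madkimuz both end in -z yet inflect differently (rovwugazim, madkimzar), so the final letter is not what conditions the rule; the last vowel is.
"hahezal" has last vowel 'a'. The stems whose last vowel is 'a' (fipowfaf → fipowfafim, rovwugaz → rovwugazim, wullam → wullamim) add -im.
The other patterns: stems whose last vowel is 'u' delete the last vowel and add -ar; stems whose last vowel is 'e' or 'o' change the last vowel to 'a'.
So hahezal → hahezalim.

hahezalim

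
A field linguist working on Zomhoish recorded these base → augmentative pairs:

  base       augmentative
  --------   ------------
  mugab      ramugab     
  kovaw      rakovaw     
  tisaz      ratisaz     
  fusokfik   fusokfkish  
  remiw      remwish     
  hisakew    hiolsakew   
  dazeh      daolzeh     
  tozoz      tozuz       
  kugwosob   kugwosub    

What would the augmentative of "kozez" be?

koolzez

"kozez" has last vowel 'e'. The stems whose last vowel is 'e' (hisakew → hiolsakew, dazeh → daolzeh) insert -ol- after the first vowel.
So kozez → koolzez.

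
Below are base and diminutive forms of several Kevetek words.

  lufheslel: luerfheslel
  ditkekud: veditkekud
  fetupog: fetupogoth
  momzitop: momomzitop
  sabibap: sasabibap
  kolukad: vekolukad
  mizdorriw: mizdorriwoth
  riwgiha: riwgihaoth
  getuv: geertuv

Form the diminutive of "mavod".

vemavod

getuv and ditkekud both have last vowel 'u' yet inflect differently (geertuv, veditkekud), so the last vowel is not what conditions the rule; the final letter is.
"mavod" ends in -d. The stems ending in -d (ditkekud → veditkekud, kolukad → vekolukad) add the prefix ve-.
So mavod → vemavod.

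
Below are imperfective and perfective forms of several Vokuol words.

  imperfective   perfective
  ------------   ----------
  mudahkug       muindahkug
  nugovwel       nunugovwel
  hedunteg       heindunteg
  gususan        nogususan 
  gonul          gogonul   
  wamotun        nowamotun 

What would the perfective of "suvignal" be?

gonul and wamotun both have last vowel 'u' yet inflect differently (gogonul, nowamotun), so the last vowel is not what conditions the rule; the final letter is.
"suvignal" ends in -l. The stems ending in -l (nugovwel → nunugovwel, gonul → gogonul) repeat the first consonant+vowel as a prefix.
So suvignal → susuvignal.

susuvignal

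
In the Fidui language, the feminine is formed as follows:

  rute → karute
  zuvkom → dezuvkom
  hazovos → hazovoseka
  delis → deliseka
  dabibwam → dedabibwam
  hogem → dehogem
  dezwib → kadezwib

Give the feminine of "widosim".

zuvkom and hazovos both have last vowel 'o' yet inflect differently (dezuvkom, hazovoseka), so the last vowel is not what conditions the rule; the final letter is.
"widosim" ends in -m. The stems ending in -m (hogem → dehogem, zuvkom → dezuvkom, dabibwam → dedabibwam) add the prefix de-.
So widosim → dewidosim.

dewidosim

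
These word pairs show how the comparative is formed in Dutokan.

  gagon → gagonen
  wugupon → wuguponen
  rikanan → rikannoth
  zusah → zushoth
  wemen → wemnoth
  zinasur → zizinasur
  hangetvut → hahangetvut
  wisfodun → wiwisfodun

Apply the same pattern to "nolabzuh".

nonolabzuh

gagon and rikanan both end in -n yet inflect differently (gagonen, rikannoth), so the final letter is not what conditions the rule; the last vowel is.
"nolabzuh" has last vowel 'u'. The stems whose last vowel is 'u' (zinasur → zizinasur, hangetvut → hahangetvut, wisfodun → wiwisfodun) repeat the first consonant+vowel as a prefix.
The other patterns: stems whose last vowel is 'o' add -en; stems whose last vowel is 'a' or 'e' delete the last vowel and add -oth.
So nolabzuh → nonolabzuh.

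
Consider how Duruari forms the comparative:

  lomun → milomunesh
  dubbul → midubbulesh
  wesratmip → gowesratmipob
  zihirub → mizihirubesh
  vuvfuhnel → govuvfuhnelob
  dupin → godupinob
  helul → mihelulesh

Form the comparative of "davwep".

dubbul and vuvfuhnel both end in -l yet inflect differently (midubbulesh, govuvfuhnelob), so the final letter is not what conditions the rule; the last vowel is.
"davwep" has last vowel 'e'. The one such stem in the data (vuvfuhnel → govuvfuhnelob) adds go- … -ob around the stem, so the same rule applies.
The other pattern: stems whose last vowel is 'u' add mi- … -esh around the stem.
So davwep → godavwepob.

godavwepob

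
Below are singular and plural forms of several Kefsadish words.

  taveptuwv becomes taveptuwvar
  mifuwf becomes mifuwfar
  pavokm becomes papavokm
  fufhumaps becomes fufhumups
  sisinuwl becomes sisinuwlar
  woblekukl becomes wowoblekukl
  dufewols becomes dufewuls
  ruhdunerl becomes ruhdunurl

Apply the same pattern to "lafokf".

lalafokf

woblekukl and sisinuwl both end in -l yet inflect differently (wowoblekukl, sisinuwlar), so the final letter is not what conditions the rule; the second-to-last letter is.
"lafokf" has second-to-last letter 'k'. The stems whose second-to-last letter is 'k' (pavokm → papavokm, woblekukl → wowoblekukl) repeat the first consonant+vowel as a prefix.
So lafokf → lalafokf.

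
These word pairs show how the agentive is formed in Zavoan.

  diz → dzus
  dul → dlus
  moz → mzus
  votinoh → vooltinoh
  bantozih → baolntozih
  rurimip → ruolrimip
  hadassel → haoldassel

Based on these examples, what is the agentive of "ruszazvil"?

ruolszazvil

dul and hadassel both end in -l yet inflect differently (dlus, haoldassel), so the final letter is not what conditions the rule; the number of vowels is.
"ruszazvil" has 3 vowels. The stems with 3 vowels (votinoh → vooltinoh, bantozih → baolntozih, rurimip → ruolrimip) insert -ol- after the first vowel.
The other pattern: stems with 1 vowel delete the last vowel and add -us.
So ruszazvil → ruolszazvil.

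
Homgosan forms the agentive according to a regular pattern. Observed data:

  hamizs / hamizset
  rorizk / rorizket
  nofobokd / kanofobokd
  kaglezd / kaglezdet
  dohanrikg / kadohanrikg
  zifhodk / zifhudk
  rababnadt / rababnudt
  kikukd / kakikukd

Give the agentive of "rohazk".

rohazket

zifhodk and rorizk both end in -k yet inflect differently (zifhudk, rorizket), so the final letter is not what conditions the rule; the second-to-last letter is.
"rohazk" has second-to-last letter 'z'. The stems whose second-to-last letter is 'z' (hamizs → hamizset, rorizk → rorizket, kaglezd → kaglezdet) add -et.
The other patterns: stems whose second-to-last letter is 'd' change the last vowel to 'u'; stems whose second-to-last letter is 'k' add the prefix ka-.
So rohazk → rohazket.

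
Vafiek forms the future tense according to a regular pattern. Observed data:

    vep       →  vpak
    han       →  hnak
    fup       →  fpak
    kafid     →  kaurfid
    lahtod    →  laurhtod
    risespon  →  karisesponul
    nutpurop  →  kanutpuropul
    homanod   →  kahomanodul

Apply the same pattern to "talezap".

"talezap" has 3 vowels. The stems with 3 vowels (risespon → karisesponul, nutpurop → kanutpuropul, homanod → kahomanodul) add ka- … -ul around the stem.
The other patterns: stems with 1 vowel delete the last vowel and add -ak; stems with 2 vowels insert -ur- after the first vowel.
So talezap → katalezapul.

katalezapul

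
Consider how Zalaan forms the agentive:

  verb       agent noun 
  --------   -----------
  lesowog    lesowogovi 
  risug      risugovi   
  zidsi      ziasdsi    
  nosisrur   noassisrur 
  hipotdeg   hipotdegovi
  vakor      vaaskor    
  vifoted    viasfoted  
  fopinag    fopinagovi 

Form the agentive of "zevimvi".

zeasvimvi

"zevimvi" ends in -i. The one such stem in the data (zidsi → ziasdsi) inserts -as- after the first vowel (as do vifoted, vakor), so the same rule applies.
The other pattern: stems ending in -g add -ovi.
So zevimvi → zeasvimvi.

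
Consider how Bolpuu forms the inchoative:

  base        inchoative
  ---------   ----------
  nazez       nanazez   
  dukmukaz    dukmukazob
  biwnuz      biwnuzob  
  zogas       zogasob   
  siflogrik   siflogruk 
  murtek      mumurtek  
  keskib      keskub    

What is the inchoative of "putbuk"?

"putbuk" has last vowel 'u'. The one such stem in the data (biwnuz → biwnuzob) adds -ob, so the same rule applies.
The other patterns: stems whose last vowel is 'e' repeat the first consonant+vowel as a prefix; stems whose last vowel is 'i' change the last vowel to 'u'.
So putbuk → putbukob.

putbukob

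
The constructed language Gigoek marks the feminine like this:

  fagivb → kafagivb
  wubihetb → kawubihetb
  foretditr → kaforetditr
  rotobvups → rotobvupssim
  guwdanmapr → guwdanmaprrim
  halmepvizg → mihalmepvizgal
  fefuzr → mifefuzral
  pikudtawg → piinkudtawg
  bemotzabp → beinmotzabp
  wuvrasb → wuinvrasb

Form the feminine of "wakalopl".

wakalopllim

foretditr and guwdanmapr both end in -r yet inflect differently (kaforetditr, guwdanmaprrim), so the final letter is not what conditions the rule; the second-to-last letter is.
"wakalopl" has second-to-last letter 'p'. The stems whose second-to-last letter is 'p' (rotobvups → rotobvupssim, guwdanmapr → guwdanmaprrim) double the final consonant and add -im.
The other patterns: stems whose second-to-last letter is 't' or 'v' add the prefix ka-; stems whose second-to-last letter is 'z' add mi- … -al around the stem; stems whose second-to-last letter is 'b', 's' or 'w' insert -in- after the first vowel.
So wakalopl → wakalopllim.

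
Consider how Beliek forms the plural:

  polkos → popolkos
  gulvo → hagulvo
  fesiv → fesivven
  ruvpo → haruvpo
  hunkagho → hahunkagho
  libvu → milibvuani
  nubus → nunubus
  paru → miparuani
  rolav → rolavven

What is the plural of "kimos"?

nubus and libvu both have last vowel 'u' yet inflect differently (nunubus, milibvuani), so the last vowel is not what conditions the rule; the final letter is.
"kimos" ends in -s. The stems ending in -s (polkos → popolkos, nubus → nunubus) repeat the first consonant+vowel as a prefix.
The other patterns: stems ending in -v double the final consonant and add -en; stems ending in -u add mi- … -ani around the stem; stems ending in -o add the prefix ha-.
So kimos → kikimos.

kikimos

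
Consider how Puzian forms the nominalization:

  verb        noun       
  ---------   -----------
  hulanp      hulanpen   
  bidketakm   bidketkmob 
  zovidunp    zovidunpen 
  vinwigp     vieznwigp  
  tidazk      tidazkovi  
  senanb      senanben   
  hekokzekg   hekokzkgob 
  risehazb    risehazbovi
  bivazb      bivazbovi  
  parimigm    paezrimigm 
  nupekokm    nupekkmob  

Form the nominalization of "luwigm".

luezwigm

hulanp and vinwigp both end in -p yet inflect differently (hulanpen, vieznwigp), so the final letter is not what conditions the rule; the second-to-last letter is.
"luwigm" has second-to-last letter 'g'. The stems whose second-to-last letter is 'g' (parimigm → paezrimigm, vinwigp → vieznwigp) insert -ez- after the first vowel.
So luwigm → luezwigm.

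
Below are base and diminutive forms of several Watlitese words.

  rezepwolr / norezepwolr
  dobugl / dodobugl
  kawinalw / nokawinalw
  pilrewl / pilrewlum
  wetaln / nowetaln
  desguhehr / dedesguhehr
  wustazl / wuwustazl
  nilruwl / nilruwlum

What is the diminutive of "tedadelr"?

notedadelr

pilrewl and wustazl both end in -l yet inflect differently (pilrewlum, wuwustazl), so the final letter is not what conditions the rule; the second-to-last letter is.
"tedadelr" has second-to-last letter 'l'. The stems whose second-to-last letter is 'l' (kawinalw → nokawinalw, wetaln → nowetaln, rezepwolr → norezepwolr) add the prefix no-.
The other patterns: stems whose second-to-last letter is 'w' add -um; stems whose second-to-last letter is 'g', 'h' or 'z' repeat the first consonant+vowel as a prefix.
So tedadelr → notedadelr.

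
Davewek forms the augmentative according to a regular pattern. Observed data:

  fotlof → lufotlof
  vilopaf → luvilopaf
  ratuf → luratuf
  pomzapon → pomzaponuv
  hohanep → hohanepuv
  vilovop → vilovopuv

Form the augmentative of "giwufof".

lugiwufof

"giwufof" ends in -f. The stems ending in -f (fotlof → lufotlof, vilopaf → luvilopaf, ratuf → luratuf) add the prefix lu-.
The other pattern: stems ending in -n or -p add -uv.
So giwufof → lugiwufof.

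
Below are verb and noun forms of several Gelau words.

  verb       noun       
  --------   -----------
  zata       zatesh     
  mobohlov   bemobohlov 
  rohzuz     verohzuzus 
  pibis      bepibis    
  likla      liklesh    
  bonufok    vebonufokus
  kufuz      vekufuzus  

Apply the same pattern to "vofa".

mobohlov and bonufok both have last vowel 'o' yet inflect differently (bemobohlov, vebonufokus), so the last vowel is not what conditions the rule; the final letter is.
"vofa" ends in -a. The stems ending in -a (zata → zatesh, likla → liklesh) drop the final letter and add -esh.
The other patterns: stems ending in -s or -v add the prefix be-; stems ending in -k or -z add ve- … -us around the stem.
So vofa → vofesh.

vofesh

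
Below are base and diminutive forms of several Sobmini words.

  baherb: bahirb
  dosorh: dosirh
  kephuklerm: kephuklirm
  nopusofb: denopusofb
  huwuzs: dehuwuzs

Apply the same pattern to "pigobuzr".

depigobuzr

"pigobuzr" has second-to-last letter 'z'. The one such stem in the data (huwuzs → dehuwuzs) adds the prefix de-, so the same rule applies.
So pigobuzr → depigobuzr.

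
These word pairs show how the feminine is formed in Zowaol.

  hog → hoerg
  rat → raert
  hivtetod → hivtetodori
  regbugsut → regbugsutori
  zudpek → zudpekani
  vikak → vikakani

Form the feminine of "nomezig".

nomezigori

rat and regbugsut both end in -t yet inflect differently (raert, regbugsutori), so the final letter is not what conditions the rule; the number of vowels is.
"nomezig" has 3 vowels. The stems with 3 vowels (regbugsut → regbugsutori, hivtetod → hivtetodori) add -ori.
The other patterns: stems with 1 vowel insert -er- after the first vowel; stems with 2 vowels add -ani.
So nomezig → nomezigori.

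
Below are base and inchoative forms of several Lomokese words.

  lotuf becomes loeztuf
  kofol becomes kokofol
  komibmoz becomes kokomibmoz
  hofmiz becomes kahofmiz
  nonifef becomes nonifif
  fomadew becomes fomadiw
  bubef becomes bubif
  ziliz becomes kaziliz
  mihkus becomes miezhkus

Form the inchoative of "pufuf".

komibmoz and ziliz both end in -z yet inflect differently (kokomibmoz, kaziliz), so the final letter is not what conditions the rule; the last vowel is.
"pufuf" has last vowel 'u'. The stems whose last vowel is 'u' (lotuf → loeztuf, mihkus → miezhkus) insert -ez- after the first vowel.
The other patterns: stems whose last vowel is 'o' repeat the first consonant+vowel as a prefix; stems whose last vowel is 'i' add the prefix ka-; stems whose last vowel is 'e' change the last vowel to 'i'.
So pufuf → puezfuf.

puezfuf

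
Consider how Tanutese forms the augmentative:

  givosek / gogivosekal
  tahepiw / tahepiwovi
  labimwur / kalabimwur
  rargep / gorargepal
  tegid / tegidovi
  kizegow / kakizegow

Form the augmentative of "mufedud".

"mufedud" has last vowel 'u'. The one such stem in the data (labimwur → kalabimwur) adds the prefix ka-, so the same rule applies.
The other patterns: stems whose last vowel is 'i' add -ovi; stems whose last vowel is 'e' add go- … -al around the stem.
So mufedud → kamufedud.

kamufedud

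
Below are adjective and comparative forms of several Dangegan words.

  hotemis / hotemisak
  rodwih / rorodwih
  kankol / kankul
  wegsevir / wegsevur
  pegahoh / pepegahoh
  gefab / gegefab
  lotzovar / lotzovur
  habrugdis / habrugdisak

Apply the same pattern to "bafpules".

wegsevir and habrugdis both have last vowel 'i' yet inflect differently (wegsevur, habrugdisak), so the last vowel is not what conditions the rule; the final letter is.
"bafpules" ends in -s. The stems ending in -s (habrugdis → habrugdisak, hotemis → hotemisak) add -ak.
So bafpules → bafpulesak.

bafpulesak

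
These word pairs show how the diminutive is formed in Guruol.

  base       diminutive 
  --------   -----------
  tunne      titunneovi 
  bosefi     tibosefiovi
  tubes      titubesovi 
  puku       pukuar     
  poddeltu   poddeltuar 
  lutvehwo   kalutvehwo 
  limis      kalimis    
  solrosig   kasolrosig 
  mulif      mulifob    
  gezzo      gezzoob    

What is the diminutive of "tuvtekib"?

tituvtekibovi

"tuvtekib" begins with t-. The stems beginning with t- (tunne → titunneovi, tubes → titubesovi) add ti- … -ovi around the stem.
So tuvtekib → tituvtekibovi.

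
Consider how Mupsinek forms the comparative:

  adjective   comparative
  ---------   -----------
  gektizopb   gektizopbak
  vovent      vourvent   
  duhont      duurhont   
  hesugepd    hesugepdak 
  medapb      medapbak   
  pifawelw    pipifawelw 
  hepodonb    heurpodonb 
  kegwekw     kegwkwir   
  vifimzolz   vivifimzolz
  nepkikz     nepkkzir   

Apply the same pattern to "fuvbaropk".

fuvbaropkak

hepodonb and medapb both end in -b yet inflect differently (heurpodonb, medapbak), so the final letter is not what conditions the rule; the second-to-last letter is.
"fuvbaropk" has second-to-last letter 'p'. The stems whose second-to-last letter is 'p' (medapb → medapbak, gektizopb → gektizopbak, hesugepd → hesugepdak) add -ak.
The other patterns: stems whose second-to-last letter is 'n' insert -ur- after the first vowel; stems whose second-to-last letter is 'k' delete the last vowel and add -ir; stems whose second-to-last letter is 'l' repeat the first consonant+vowel as a prefix.
So fuvbaropk → fuvbaropkak.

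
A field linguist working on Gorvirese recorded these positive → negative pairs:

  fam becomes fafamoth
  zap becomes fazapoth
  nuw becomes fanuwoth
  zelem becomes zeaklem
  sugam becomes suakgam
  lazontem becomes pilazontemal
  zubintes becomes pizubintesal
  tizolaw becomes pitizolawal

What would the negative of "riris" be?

riakris

fam and zelem both end in -m yet inflect differently (fafamoth, zeaklem), so the final letter is not what conditions the rule; the number of vowels is.
"riris" has 2 vowels. The stems with 2 vowels (zelem → zeaklem, sugam → suakgam) insert -ak- after the first vowel.
The other patterns: stems with 1 vowel add fa- … -oth around the stem; stems with 3 vowels add pi- … -al around the stem.
So riris → riakris.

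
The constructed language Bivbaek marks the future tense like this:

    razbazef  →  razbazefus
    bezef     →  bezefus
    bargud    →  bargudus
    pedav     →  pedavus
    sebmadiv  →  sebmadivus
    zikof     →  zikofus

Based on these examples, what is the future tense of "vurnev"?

Every pair shown (razbazef → razbazefus, bezef → bezefus, bargud → bargudus, …) follows the same rule: add -us.
So vurnev → vurnevus.

vurnevus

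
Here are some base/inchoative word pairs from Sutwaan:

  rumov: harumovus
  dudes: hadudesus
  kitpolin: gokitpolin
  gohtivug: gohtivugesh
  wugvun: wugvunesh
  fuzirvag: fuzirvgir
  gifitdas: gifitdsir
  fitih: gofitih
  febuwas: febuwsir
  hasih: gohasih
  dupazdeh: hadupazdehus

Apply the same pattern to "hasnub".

kitpolin and wugvun both end in -n yet inflect differently (gokitpolin, wugvunesh), so the final letter is not what conditions the rule; the last vowel is.
"hasnub" has last vowel 'u'. The stems whose last vowel is 'u' (gohtivug → gohtivugesh, wugvun → wugvunesh) add -esh.
So hasnub → hasnubesh.

hasnubesh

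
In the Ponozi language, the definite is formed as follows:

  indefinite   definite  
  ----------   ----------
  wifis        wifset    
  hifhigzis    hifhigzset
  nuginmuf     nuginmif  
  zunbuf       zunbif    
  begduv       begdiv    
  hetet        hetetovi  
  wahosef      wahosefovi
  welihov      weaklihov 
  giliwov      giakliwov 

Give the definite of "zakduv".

zakdiv

"zakduv" has last vowel 'u'. The stems whose last vowel is 'u' (nuginmuf → nuginmif, zunbuf → zunbif, begduv → begdiv) change the last vowel to 'i'.
The other patterns: stems whose last vowel is 'i' delete the last vowel and add -et; stems whose last vowel is 'e' add -ovi; stems whose last vowel is 'o' insert -ak- after the first vowel.
So zakduv → zakdiv.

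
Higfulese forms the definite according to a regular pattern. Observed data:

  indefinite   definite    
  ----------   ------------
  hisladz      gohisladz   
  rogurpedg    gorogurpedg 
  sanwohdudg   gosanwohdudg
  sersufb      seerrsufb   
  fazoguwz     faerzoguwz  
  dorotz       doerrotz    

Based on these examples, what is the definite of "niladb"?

hisladz and fazoguwz both end in -z yet inflect differently (gohisladz, faerzoguwz), so the final letter is not what conditions the rule; the second-to-last letter is.
"niladb" has second-to-last letter 'd'. The stems whose second-to-last letter is 'd' (hisladz → gohisladz, rogurpedg → gorogurpedg, sanwohdudg → gosanwohdudg) add the prefix go-.
The other pattern: stems whose second-to-last letter is 'f', 't' or 'w' insert -er- after the first vowel.
So niladb → goniladb.

goniladb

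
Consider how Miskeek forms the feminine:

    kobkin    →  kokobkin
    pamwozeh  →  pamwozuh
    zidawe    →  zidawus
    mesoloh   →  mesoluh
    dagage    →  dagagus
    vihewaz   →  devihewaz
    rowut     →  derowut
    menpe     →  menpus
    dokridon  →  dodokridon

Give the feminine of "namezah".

namezuh

"namezah" ends in -h. The stems ending in -h (pamwozeh → pamwozuh, mesoloh → mesoluh) change the last vowel to 'u'.
So namezah → namezuh.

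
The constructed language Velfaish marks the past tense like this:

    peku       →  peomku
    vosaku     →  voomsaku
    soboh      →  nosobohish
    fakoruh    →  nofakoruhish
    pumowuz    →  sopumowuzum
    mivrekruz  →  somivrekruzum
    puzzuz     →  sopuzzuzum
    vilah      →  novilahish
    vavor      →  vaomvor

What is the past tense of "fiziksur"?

mivrekruz and fakoruh both have last vowel 'u' yet inflect differently (somivrekruzum, nofakoruhish), so the last vowel is not what conditions the rule; the final letter is.
"fiziksur" ends in -r. The one such stem in the data (vavor → vaomvor) inserts -om- after the first vowel (as do peku, vosaku), so the same rule applies.
So fiziksur → fiomziksur.

fiomziksur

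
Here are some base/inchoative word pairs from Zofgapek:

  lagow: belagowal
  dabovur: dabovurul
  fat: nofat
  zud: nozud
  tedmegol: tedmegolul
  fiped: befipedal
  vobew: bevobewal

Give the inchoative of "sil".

nosil

zud and fiped both end in -d yet inflect differently (nozud, befipedal), so the final letter is not what conditions the rule; the number of vowels is.
"sil" has 1 vowel. The stems with 1 vowel (fat → nofat, zud → nozud) add the prefix no-.
So sil → nosil.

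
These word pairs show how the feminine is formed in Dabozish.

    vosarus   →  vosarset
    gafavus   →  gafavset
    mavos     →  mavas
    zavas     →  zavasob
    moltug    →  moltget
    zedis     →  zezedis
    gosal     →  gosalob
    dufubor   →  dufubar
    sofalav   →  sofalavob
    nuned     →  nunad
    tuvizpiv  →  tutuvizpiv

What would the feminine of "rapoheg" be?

rapohag

mavos and zedis both end in -s yet inflect differently (mavas, zezedis), so the final letter is not what conditions the rule; the last vowel is.
"rapoheg" has last vowel 'e'. The one such stem in the data (nuned → nunad) changes the last vowel to 'a' (as do dufubor, mavos), so the same rule applies.
So rapoheg → rapohag.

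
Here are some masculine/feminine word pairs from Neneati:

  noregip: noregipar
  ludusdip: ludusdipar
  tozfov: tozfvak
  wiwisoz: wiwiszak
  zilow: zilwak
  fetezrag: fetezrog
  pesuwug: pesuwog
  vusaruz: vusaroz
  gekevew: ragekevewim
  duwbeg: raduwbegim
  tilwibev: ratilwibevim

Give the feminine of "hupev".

rahupevim

wiwisoz and vusaruz both end in -z yet inflect differently (wiwiszak, vusaroz), so the final letter is not what conditions the rule; the last vowel is.
"hupev" has last vowel 'e'. The stems whose last vowel is 'e' (gekevew → ragekevewim, duwbeg → raduwbegim, tilwibev → ratilwibevim) add ra- … -im around the stem.
The other patterns: stems whose last vowel is 'i' add -ar; stems whose last vowel is 'o' delete the last vowel and add -ak; stems whose last vowel is 'a' or 'u' change the last vowel to 'o'.
So hupev → rahupevim.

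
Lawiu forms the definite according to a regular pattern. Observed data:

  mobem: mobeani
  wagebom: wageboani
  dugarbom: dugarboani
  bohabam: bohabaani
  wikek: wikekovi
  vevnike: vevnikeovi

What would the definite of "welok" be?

"welok" ends in -k. The one such stem in the data (wikek → wikekovi) adds -ovi, so the same rule applies.
The other pattern: stems ending in -m drop the final letter and add -ani.
So welok → welokovi.

welokovi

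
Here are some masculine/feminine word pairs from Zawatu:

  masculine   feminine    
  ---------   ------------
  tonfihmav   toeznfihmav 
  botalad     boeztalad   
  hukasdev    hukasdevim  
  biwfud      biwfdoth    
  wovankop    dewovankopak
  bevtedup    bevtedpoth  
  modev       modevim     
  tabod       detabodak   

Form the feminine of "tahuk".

botalad and tabod both end in -d yet inflect differently (boeztalad, detabodak), so the final letter is not what conditions the rule; the last vowel is.
"tahuk" has last vowel 'u'. The stems whose last vowel is 'u' (bevtedup → bevtedpoth, biwfud → biwfdoth) delete the last vowel and add -oth.
The other patterns: stems whose last vowel is 'a' insert -ez- after the first vowel; stems whose last vowel is 'o' add de- … -ak around the stem; stems whose last vowel is 'e' add -im.
So tahuk → tahkoth.

tahkoth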